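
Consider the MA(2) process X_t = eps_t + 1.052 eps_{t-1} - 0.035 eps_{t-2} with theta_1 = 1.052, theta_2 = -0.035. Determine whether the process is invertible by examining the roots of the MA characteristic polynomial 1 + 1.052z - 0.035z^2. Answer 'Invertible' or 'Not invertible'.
\text{Not invertible}

The MA(q) characteristic polynomial is P(z) = 1 + 1.052z - 0.035z^2.
Invertibility requires all roots to lie outside the unit circle, i.e. |z| > 1 for every root.
Set 1 + (1.052) z + (-0.035) z^2 = 0, i.e. a z^2 + b z + c = 0 with a = -0.035, b = 1.052, c = 1.
Discriminant D = b^2 - 4ac = (1.052)^2 - 4*(-0.035)*1 = 1.106704 - (-0.14) = 1.246704.
D >= 0, so the roots are real: z = (-b +/- sqrt(D)) / (2a) = (-1.052 +/- 1.116559) / (-0.07).
  z_1 = (-1.052 + 1.116559) / (-0.07) = -0.9223,   |z_1| = 0.9223.
  z_2 = (-1.052 - 1.116559) / (-0.07) = 30.9794,   |z_2| = 30.9794.
Moduli of all roots: 0.9223, 30.9794.
All moduli strictly greater than 1? No.
Verdict: Not invertible.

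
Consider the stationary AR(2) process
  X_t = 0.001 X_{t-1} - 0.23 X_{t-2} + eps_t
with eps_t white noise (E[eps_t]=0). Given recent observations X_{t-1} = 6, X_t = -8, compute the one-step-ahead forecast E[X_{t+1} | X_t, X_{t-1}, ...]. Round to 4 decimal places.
E[X_{t+1} \mid \mathcal F_t] = -1.3880

For an AR(p) model X_t = c + sum_i phi_i X_{t-i} + eps_t, the
one-step-ahead conditional mean is
  E[X_{t+1} | X_t, ...] = c + sum_i phi_i X_{t+1-i}.
Substitute known values:
  E[X_{t+1} | ...] = (0.001) * (-8) + (-0.23) * (6)
                   = -1.3880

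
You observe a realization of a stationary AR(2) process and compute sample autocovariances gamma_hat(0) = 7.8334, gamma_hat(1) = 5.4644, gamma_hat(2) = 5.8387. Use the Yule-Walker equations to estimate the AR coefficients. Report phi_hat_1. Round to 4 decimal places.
\hat\phi_{1} = 0.3460

The Yule-Walker equations for an AR(p) process read, in matrix form,
  Gamma_p phi = r_p,   with   (Gamma_p)_{ij} = gamma(|i - j|),
                       (r_p)_i = gamma(i),   i,j = 1..p.
Substitute the sample gammas (Toeplitz matrix and right-hand side of size 2):
  Gamma_p = [[7.8334, 5.4644], [5.4644, 7.8334]]
  r_p     = [5.4644, 5.8387]
Written out:
  7.8334 phi_1 + 5.4644 phi_2 = 5.4644
  5.4644 phi_1 + 7.8334 phi_2 = 5.8387
Solve by Cramer's rule:
  det = gamma(0)^2 - gamma(1)^2 = (7.8334)^2 - (5.4644)^2 = 61.36215556 - 29.85966736 = 31.5024882
  phi_hat_1 = [gamma(1) gamma(0) - gamma(1) gamma(2)] / det = [(5.4644)(7.8334) - (5.4644)(5.8387)] / 31.5024882 = 10.89983868 / 31.5024882 = 0.346
  phi_hat_2 = [gamma(0) gamma(2) - gamma(1)^2] / det = [(7.8334)(5.8387) - (5.4644)^2] / 31.5024882 = 15.87720522 / 31.5024882 = 0.504
So phi_hat = [0.3460, 0.5040].
Therefore phi_hat_1 = 0.3460.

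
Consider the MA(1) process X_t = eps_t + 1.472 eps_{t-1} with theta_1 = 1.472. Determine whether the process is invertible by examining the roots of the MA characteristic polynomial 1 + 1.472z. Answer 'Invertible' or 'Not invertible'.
\text{Not invertible}

The MA(q) characteristic polynomial is P(z) = 1 + 1.472z.
Invertibility requires all roots to lie outside the unit circle, i.e. |z| > 1 for every root.
This is linear in z: 1 + (1.472) z = 0  =>  z = -1/(1.472) = -0.679348,  |z| = 0.679348.
Moduli of all roots: 0.6793.
All moduli strictly greater than 1? No.
Verdict: Not invertible.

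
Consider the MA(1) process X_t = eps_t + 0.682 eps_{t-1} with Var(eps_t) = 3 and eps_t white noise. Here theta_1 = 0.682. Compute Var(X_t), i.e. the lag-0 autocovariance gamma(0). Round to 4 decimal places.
\gamma(0) = 4.3954

For an MA(q) process X_t = eps_t + sum_i theta_i eps_{t-i} with
Var(eps_t) = sigma^2, the variance is
  gamma(0) = sigma^2 * (1 + sum_i theta_i^2).
  sum_i theta_i^2 = (0.682)^2 = 0.465124.
  gamma(0) = 3 * (1 + 0.465124) = 3 * 1.465124 = 4.395372, which rounds to 4.3954.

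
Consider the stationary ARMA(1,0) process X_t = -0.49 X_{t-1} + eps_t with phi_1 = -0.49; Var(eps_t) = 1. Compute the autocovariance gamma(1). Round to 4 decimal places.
\gamma(1) = -0.6448

Multiply the model equation by X_{t-k} and take expectations. With theta_0 = psi_0 = 1 and psi_j the MA(infinity) weights, this gives
  gamma(k) - sum_i phi_i gamma(k-i) = c_k,
  c_k = sigma^2 * sum_{j=k..q} theta_j psi_{j-k}   (c_k = 0 for k > q),
using gamma(-m) = gamma(m).
Pure AR (q = 0): c_0 = sigma^2 = 1, c_k = 0 for k >= 1.
Equations for k = 0 and k = 1 (AR order 1):
  gamma(0) = phi_1 gamma(1) + c_0
  gamma(1) = phi_1 gamma(0) + c_1
Substituting the second into the first: gamma(0) (1 - phi_1^2) = c_0 + phi_1 c_1, so
  gamma(0) = c_0 / (1 - phi_1^2) = 1 / (1 - (-0.49)^2) = 1 / 0.7599 = 1.315963.
  gamma(1) = phi_1 gamma(0) = (-0.49)(1.315963) = -0.644822.
Therefore gamma(1) = -0.6448 (to 4 decimal places).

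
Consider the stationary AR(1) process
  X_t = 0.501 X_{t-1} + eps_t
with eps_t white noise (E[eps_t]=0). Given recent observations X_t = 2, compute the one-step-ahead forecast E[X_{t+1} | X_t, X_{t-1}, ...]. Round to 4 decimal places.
E[X_{t+1} \mid \mathcal F_t] = 1.0020

For an AR(p) model X_t = c + sum_i phi_i X_{t-i} + eps_t, the
one-step-ahead conditional mean is
  E[X_{t+1} | X_t, ...] = c + sum_i phi_i X_{t+1-i}.
Substitute known values:
  E[X_{t+1} | ...] = (0.501) * (2)
                   = 1.0020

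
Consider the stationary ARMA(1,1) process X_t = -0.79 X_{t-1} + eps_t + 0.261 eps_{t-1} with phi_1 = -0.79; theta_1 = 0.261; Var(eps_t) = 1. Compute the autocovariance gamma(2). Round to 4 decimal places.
\gamma(2) = 0.8825

Multiply the model equation by X_{t-k} and take expectations. With theta_0 = psi_0 = 1 and psi_j the MA(infinity) weights, this gives
  gamma(k) - sum_i phi_i gamma(k-i) = c_k,
  c_k = sigma^2 * sum_{j=k..q} theta_j psi_{j-k}   (c_k = 0 for k > q),
using gamma(-m) = gamma(m).
psi-weights needed (psi_j = theta_j + sum_i phi_i psi_{j-i}):
  psi_1 = theta_1 + phi_1 = 0.261 + (-0.79) = -0.529
Right-hand sides:
  c_0 = sigma^2 (1 + theta_1 psi_1) = 1 * (1 + (0.261)(-0.529)) = 1 * 0.861931 = 0.861931
  c_1 = sigma^2 theta_1 = 1 * (0.261) = 0.261
  c_2 = 0
Equations for k = 0 and k = 1 (AR order 1):
  gamma(0) = phi_1 gamma(1) + c_0
  gamma(1) = phi_1 gamma(0) + c_1
Substituting the second into the first: gamma(0) (1 - phi_1^2) = c_0 + phi_1 c_1, so
  gamma(0) = (c_0 + phi_1 c_1) / (1 - phi_1^2) = (0.861931 + (-0.79)(0.261)) / (1 - (-0.79)^2) = 0.655741 / 0.3759 = 1.744456.
  gamma(1) = phi_1 gamma(0) + c_1 = (-0.79)(1.744456) + (0.261) = -1.11712.
For k = 2 (> q): gamma(2) = phi_1 gamma(1) = (-0.79)(-1.11712) = 0.882525.
Therefore gamma(2) = 0.8825 (to 4 decimal places).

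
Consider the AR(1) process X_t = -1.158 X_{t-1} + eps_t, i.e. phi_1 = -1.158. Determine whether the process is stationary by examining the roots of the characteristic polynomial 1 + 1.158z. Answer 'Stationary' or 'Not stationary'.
\text{Not stationary}

The AR(p) characteristic polynomial is P(z) = 1 + 1.158z.
Stationarity requires all roots to lie outside the unit circle, i.e. |z| > 1 for every root.
This is linear in z: 1 + (1.158) z = 0  =>  z = -1/(1.158) = -0.863558,  |z| = 0.863558.
Moduli of all roots: 0.8636.
All moduli strictly greater than 1? No.
Verdict: Not stationary.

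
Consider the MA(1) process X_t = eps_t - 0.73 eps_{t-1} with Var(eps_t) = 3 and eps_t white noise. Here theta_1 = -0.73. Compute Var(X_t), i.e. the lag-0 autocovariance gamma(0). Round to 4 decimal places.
\gamma(0) = 4.5987

For an MA(q) process X_t = eps_t + sum_i theta_i eps_{t-i} with
Var(eps_t) = sigma^2, the variance is
  gamma(0) = sigma^2 * (1 + sum_i theta_i^2).
  sum_i theta_i^2 = (-0.73)^2 = 0.5329.
  gamma(0) = 3 * (1 + 0.5329) = 3 * 1.5329 = 4.5987.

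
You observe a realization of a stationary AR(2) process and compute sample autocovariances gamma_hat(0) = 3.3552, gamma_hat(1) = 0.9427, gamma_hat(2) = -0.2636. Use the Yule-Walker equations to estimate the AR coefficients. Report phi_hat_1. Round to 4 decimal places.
\hat\phi_{1} = 0.3290

The Yule-Walker equations for an AR(p) process read, in matrix form,
  Gamma_p phi = r_p,   with   (Gamma_p)_{ij} = gamma(|i - j|),
                       (r_p)_i = gamma(i),   i,j = 1..p.
Substitute the sample gammas (Toeplitz matrix and right-hand side of size 2):
  Gamma_p = [[3.3552, 0.9427], [0.9427, 3.3552]]
  r_p     = [0.9427, -0.2636]
Written out:
  3.3552 phi_1 + 0.9427 phi_2 = 0.9427
  0.9427 phi_1 + 3.3552 phi_2 = -0.2636
Solve by Cramer's rule:
  det = gamma(0)^2 - gamma(1)^2 = (3.3552)^2 - (0.9427)^2 = 11.25736704 - 0.88868329 = 10.36868375
  phi_hat_1 = [gamma(1) gamma(0) - gamma(1) gamma(2)] / det = [(0.9427)(3.3552) - (0.9427)(-0.2636)] / 10.36868375 = 3.41144276 / 10.36868375 = 0.329
  phi_hat_2 = [gamma(0) gamma(2) - gamma(1)^2] / det = [(3.3552)(-0.2636) - (0.9427)^2] / 10.36868375 = -1.77311401 / 10.36868375 = -0.171
So phi_hat = [0.3290, -0.1710].
Therefore phi_hat_1 = 0.3290.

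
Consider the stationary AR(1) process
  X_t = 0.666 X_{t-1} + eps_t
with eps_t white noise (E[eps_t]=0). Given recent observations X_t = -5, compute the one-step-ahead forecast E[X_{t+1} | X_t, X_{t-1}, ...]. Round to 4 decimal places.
E[X_{t+1} \mid \mathcal F_t] = -3.3300

For an AR(p) model X_t = c + sum_i phi_i X_{t-i} + eps_t, the
one-step-ahead conditional mean is
  E[X_{t+1} | X_t, ...] = c + sum_i phi_i X_{t+1-i}.
Substitute known values:
  E[X_{t+1} | ...] = (0.666) * (-5)
                   = -3.3300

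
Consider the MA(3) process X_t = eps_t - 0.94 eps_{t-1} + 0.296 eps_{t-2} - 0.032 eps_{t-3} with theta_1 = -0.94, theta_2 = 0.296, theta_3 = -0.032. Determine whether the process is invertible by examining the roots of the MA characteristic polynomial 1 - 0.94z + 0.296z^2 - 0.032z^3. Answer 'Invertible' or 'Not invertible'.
\text{Invertible}

The MA(q) characteristic polynomial is P(z) = 1 - 0.94z + 0.296z^2 - 0.032z^3.
Invertibility requires all roots to lie outside the unit circle, i.e. |z| > 1 for every root.
Degree 3: look for a simple real root z0 first, then factor out (1 - z/z0) and solve the remaining quadratic.
Testing z0 = 2.5: P(2.5) = 1 + (-0.94)(2.5) + (0.296)(2.5)^2 + (-0.032)(2.5)^3
  = 1 + (-2.35) + (1.85) + (-0.5) = 0.  So z_0 = 2.5 is a root, |z_0| = 2.5.
Divide out the factor (1 - 0.4 z) = (1 - z/z0) (since 1/z0 = 0.4):
  P(z) = (1 - 0.4 z)(1 + (-0.54) z + (0.08) z^2)
  [check: z-coef -0.54 - (0.4) = -0.94; z^2-coef 0.08 - (0.4)(-0.54) = 0.296; z^3-coef -(0.4)(0.08) = -0.032.]
Remaining roots from the quadratic factor 1 + (-0.54) z + (0.08) z^2:
  Set 1 + (-0.54) z + (0.08) z^2 = 0, i.e. a z^2 + b z + c = 0 with a = 0.08, b = -0.54, c = 1.
  Discriminant D = b^2 - 4ac = (-0.54)^2 - 4*(0.08)*1 = 0.2916 - (0.32) = -0.0284.
  D < 0, so the roots are the complex-conjugate pair z = (-b +/- i sqrt(-D)) / (2a) = 3.375 +/- 1.0533i.
  For a conjugate pair |z|^2 = z * conj(z) = (product of roots) = c/a = 1/(0.08) = 12.5, so |z| = sqrt(12.5) = 3.5355 for both roots.
Moduli of all roots: 2.5000, 3.5355, 3.5355.
All moduli strictly greater than 1? Yes.
Verdict: Invertible.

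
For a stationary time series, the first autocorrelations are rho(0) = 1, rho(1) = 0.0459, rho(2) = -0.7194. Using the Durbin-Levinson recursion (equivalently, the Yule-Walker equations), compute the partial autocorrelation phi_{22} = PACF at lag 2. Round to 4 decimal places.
\phi_{22} = -0.7230

The PACF at lag k is phi_{kk}, the last component of the solution
to the Yule-Walker system G_k phi = r_k where
  (G_k)_{ij} = rho(|i - j|), (r_k)_i = rho(i), i,j = 1..k.
Equivalently, Durbin-Levinson gives phi_{kk} iteratively:
  phi_{11} = rho(1)
  phi_{kk} = [rho(k) - sum_{j=1..k-1} phi_{k-1,j} rho(k-j)]
            / [1 - sum_{j=1..k-1} phi_{k-1,j} rho(j)],
  phi_{k,j} = phi_{k-1,j} - phi_{kk} phi_{k-1,k-j},  j = 1..k-1.
Step k = 1:
  phi_11 = rho(1) = 0.0459.
Step k = 2:
  phi_22 = [rho(2) - phi_11 rho(1)] / [1 - phi_11 rho(1)] = [-0.7194 - (0.0459)(0.0459)] / [1 - (0.0459)(0.0459)]
         = -0.72150681 / 0.99789319 = -0.723.
Therefore phi_{22} = -0.7230.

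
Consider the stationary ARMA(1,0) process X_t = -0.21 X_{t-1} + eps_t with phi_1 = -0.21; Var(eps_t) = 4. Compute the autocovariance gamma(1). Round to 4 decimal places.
\gamma(1) = -0.8788

Multiply the model equation by X_{t-k} and take expectations. With theta_0 = psi_0 = 1 and psi_j the MA(infinity) weights, this gives
  gamma(k) - sum_i phi_i gamma(k-i) = c_k,
  c_k = sigma^2 * sum_{j=k..q} theta_j psi_{j-k}   (c_k = 0 for k > q),
using gamma(-m) = gamma(m).
Pure AR (q = 0): c_0 = sigma^2 = 4, c_k = 0 for k >= 1.
Equations for k = 0 and k = 1 (AR order 1):
  gamma(0) = phi_1 gamma(1) + c_0
  gamma(1) = phi_1 gamma(0) + c_1
Substituting the second into the first: gamma(0) (1 - phi_1^2) = c_0 + phi_1 c_1, so
  gamma(0) = c_0 / (1 - phi_1^2) = 4 / (1 - (-0.21)^2) = 4 / 0.9559 = 4.184538.
  gamma(1) = phi_1 gamma(0) = (-0.21)(4.184538) = -0.878753.
Therefore gamma(1) = -0.8788 (to 4 decimal places).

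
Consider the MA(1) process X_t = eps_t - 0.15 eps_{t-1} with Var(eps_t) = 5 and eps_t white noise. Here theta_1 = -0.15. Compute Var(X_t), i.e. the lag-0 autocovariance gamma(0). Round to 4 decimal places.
\gamma(0) = 5.1125

For an MA(q) process X_t = eps_t + sum_i theta_i eps_{t-i} with
Var(eps_t) = sigma^2, the variance is
  gamma(0) = sigma^2 * (1 + sum_i theta_i^2).
  sum_i theta_i^2 = (-0.15)^2 = 0.0225.
  gamma(0) = 5 * (1 + 0.0225) = 5 * 1.0225 = 5.1125.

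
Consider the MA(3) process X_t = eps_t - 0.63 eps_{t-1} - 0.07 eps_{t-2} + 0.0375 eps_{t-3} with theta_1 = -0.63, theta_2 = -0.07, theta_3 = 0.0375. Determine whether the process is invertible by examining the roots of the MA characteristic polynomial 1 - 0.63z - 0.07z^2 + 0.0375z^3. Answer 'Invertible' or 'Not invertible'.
\text{Invertible}

The MA(q) characteristic polynomial is P(z) = 1 - 0.63z - 0.07z^2 + 0.0375z^3.
Invertibility requires all roots to lie outside the unit circle, i.e. |z| > 1 for every root.
Degree 3: look for a simple real root z0 first, then factor out (1 - z/z0) and solve the remaining quadratic.
Testing z0 = -4: P(-4) = 1 + (-0.63)(-4) + (-0.07)(-4)^2 + (0.0375)(-4)^3
  = 1 + (2.52) + (-1.12) + (-2.4) = 0.  So z_0 = -4 is a root, |z_0| = 4.
Divide out the factor (1 + 0.25 z) = (1 - z/z0) (since 1/z0 = -0.25):
  P(z) = (1 + 0.25 z)(1 + (-0.88) z + (0.15) z^2)
  [check: z-coef -0.88 - (-0.25) = -0.63; z^2-coef 0.15 - (-0.25)(-0.88) = -0.07; z^3-coef -(-0.25)(0.15) = 0.0375.]
Remaining roots from the quadratic factor 1 + (-0.88) z + (0.15) z^2:
  Set 1 + (-0.88) z + (0.15) z^2 = 0, i.e. a z^2 + b z + c = 0 with a = 0.15, b = -0.88, c = 1.
  Discriminant D = b^2 - 4ac = (-0.88)^2 - 4*(0.15)*1 = 0.7744 - (0.6) = 0.1744.
  D >= 0, so the roots are real: z = (-b +/- sqrt(D)) / (2a) = (0.88 +/- 0.417612) / (0.3).
    z_1 = (0.88 + 0.417612) / (0.3) = 4.3254,   |z_1| = 4.3254.
    z_2 = (0.88 - 0.417612) / (0.3) = 1.5413,   |z_2| = 1.5413.
Moduli of all roots: 4.0000, 4.3254, 1.5413.
All moduli strictly greater than 1? Yes.
Verdict: Invertible.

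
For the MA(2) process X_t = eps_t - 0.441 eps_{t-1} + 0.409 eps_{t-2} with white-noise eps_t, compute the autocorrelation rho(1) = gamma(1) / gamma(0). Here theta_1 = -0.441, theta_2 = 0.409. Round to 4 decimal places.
\rho(1) = -0.4563

For an MA(q) process with theta_0 = 1, the autocovariance is
  gamma(k) = sigma^2 * sum_{i=0..q-k} theta_i * theta_{i+k},
and rho(k) = gamma(k) / gamma(0). Sigma^2 cancels.
  numerator   = (1)*(-0.441) + (-0.441)*(0.409) = -0.621369.
  denominator = (1)^2 + (-0.441)^2 + (0.409)^2 = 1.361762.
  rho(1) = -0.621369 / 1.361762 = -0.4563.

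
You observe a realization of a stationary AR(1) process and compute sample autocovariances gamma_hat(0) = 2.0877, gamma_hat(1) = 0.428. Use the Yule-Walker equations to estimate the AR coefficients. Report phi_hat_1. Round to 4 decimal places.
\hat\phi_{1} = 0.2050

The Yule-Walker equations for an AR(p) process read, in matrix form,
  Gamma_p phi = r_p,   with   (Gamma_p)_{ij} = gamma(|i - j|),
                       (r_p)_i = gamma(i),   i,j = 1..p.
Substitute the sample gammas (Toeplitz matrix and right-hand side of size 1):
  Gamma_p = [[2.0877]]
  r_p     = [0.428]
With p = 1 this is the single equation gamma(0) phi_1 = gamma(1):
  phi_hat_1 = gamma(1) / gamma(0) = 0.428 / 2.0877 = 0.2050.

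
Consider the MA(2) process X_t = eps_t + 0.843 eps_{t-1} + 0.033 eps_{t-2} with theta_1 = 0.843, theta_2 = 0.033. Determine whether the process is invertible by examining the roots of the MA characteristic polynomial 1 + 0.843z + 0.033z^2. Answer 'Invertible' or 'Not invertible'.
\text{Invertible}

The MA(q) characteristic polynomial is P(z) = 1 + 0.843z + 0.033z^2.
Invertibility requires all roots to lie outside the unit circle, i.e. |z| > 1 for every root.
Set 1 + (0.843) z + (0.033) z^2 = 0, i.e. a z^2 + b z + c = 0 with a = 0.033, b = 0.843, c = 1.
Discriminant D = b^2 - 4ac = (0.843)^2 - 4*(0.033)*1 = 0.710649 - (0.132) = 0.578649.
D >= 0, so the roots are real: z = (-b +/- sqrt(D)) / (2a) = (-0.843 +/- 0.76069) / (0.066).
  z_1 = (-0.843 + 0.76069) / (0.066) = -1.2471,   |z_1| = 1.2471.
  z_2 = (-0.843 - 0.76069) / (0.066) = -24.2983,   |z_2| = 24.2983.
Moduli of all roots: 1.2471, 24.2983.
All moduli strictly greater than 1? Yes.
Verdict: Invertible.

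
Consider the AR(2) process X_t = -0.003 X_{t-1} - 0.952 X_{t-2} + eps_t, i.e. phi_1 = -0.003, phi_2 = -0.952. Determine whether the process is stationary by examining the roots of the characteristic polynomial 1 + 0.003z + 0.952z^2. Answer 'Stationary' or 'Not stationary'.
\text{Stationary}

The AR(p) characteristic polynomial is P(z) = 1 + 0.003z + 0.952z^2.
Stationarity requires all roots to lie outside the unit circle, i.e. |z| > 1 for every root.
Set 1 + (0.003) z + (0.952) z^2 = 0, i.e. a z^2 + b z + c = 0 with a = 0.952, b = 0.003, c = 1.
Discriminant D = b^2 - 4ac = (0.003)^2 - 4*(0.952)*1 = 0.000009 - (3.808) = -3.807991.
D < 0, so the roots are the complex-conjugate pair z = (-b +/- i sqrt(-D)) / (2a) = -0.0016 +/- 1.0249i.
For a conjugate pair |z|^2 = z * conj(z) = (product of roots) = c/a = 1/(0.952) = 1.05042, so |z| = sqrt(1.05042) = 1.0249 for both roots.
Moduli of all roots: 1.0249, 1.0249.
All moduli strictly greater than 1? Yes.
Verdict: Stationary.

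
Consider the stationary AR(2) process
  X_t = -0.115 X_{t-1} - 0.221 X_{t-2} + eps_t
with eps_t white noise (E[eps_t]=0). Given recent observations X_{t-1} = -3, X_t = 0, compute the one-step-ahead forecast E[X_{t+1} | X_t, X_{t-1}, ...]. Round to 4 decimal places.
E[X_{t+1} \mid \mathcal F_t] = 0.6630

For an AR(p) model X_t = c + sum_i phi_i X_{t-i} + eps_t, the
one-step-ahead conditional mean is
  E[X_{t+1} | X_t, ...] = c + sum_i phi_i X_{t+1-i}.
Substitute known values:
  E[X_{t+1} | ...] = (-0.115) * (0) + (-0.221) * (-3)
                   = 0.6630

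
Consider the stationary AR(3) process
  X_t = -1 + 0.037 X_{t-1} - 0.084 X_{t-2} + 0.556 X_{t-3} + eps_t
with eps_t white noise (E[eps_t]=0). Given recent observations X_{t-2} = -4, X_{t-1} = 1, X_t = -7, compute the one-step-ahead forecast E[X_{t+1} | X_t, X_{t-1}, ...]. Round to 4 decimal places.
E[X_{t+1} \mid \mathcal F_t] = -3.5670

For an AR(p) model X_t = c + sum_i phi_i X_{t-i} + eps_t, the
one-step-ahead conditional mean is
  E[X_{t+1} | X_t, ...] = c + sum_i phi_i X_{t+1-i}.
Substitute known values:
  E[X_{t+1} | ...] = -1 + (0.037) * (-7) + (-0.084) * (1) + (0.556) * (-4)
                   = -3.5670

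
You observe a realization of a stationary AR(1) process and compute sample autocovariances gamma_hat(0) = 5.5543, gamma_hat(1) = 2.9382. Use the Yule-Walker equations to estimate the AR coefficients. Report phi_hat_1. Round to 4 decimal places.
\hat\phi_{1} = 0.5290

The Yule-Walker equations for an AR(p) process read, in matrix form,
  Gamma_p phi = r_p,   with   (Gamma_p)_{ij} = gamma(|i - j|),
                       (r_p)_i = gamma(i),   i,j = 1..p.
Substitute the sample gammas (Toeplitz matrix and right-hand side of size 1):
  Gamma_p = [[5.5543]]
  r_p     = [2.9382]
With p = 1 this is the single equation gamma(0) phi_1 = gamma(1):
  phi_hat_1 = gamma(1) / gamma(0) = 2.9382 / 5.5543 = 0.5290.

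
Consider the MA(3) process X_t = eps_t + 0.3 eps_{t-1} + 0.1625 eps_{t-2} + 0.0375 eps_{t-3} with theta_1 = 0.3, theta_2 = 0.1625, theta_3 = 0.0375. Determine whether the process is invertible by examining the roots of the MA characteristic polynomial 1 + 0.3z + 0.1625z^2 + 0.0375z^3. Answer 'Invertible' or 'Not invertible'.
\text{Invertible}

The MA(q) characteristic polynomial is P(z) = 1 + 0.3z + 0.1625z^2 + 0.0375z^3.
Invertibility requires all roots to lie outside the unit circle, i.e. |z| > 1 for every root.
Degree 3: look for a simple real root z0 first, then factor out (1 - z/z0) and solve the remaining quadratic.
Testing z0 = -4: P(-4) = 1 + (0.3)(-4) + (0.1625)(-4)^2 + (0.0375)(-4)^3
  = 1 + (-1.2) + (2.6) + (-2.4) = 0.  So z_0 = -4 is a root, |z_0| = 4.
Divide out the factor (1 + 0.25 z) = (1 - z/z0) (since 1/z0 = -0.25):
  P(z) = (1 + 0.25 z)(1 + (0.05) z + (0.15) z^2)
  [check: z-coef 0.05 - (-0.25) = 0.3; z^2-coef 0.15 - (-0.25)(0.05) = 0.1625; z^3-coef -(-0.25)(0.15) = 0.0375.]
Remaining roots from the quadratic factor 1 + (0.05) z + (0.15) z^2:
  Set 1 + (0.05) z + (0.15) z^2 = 0, i.e. a z^2 + b z + c = 0 with a = 0.15, b = 0.05, c = 1.
  Discriminant D = b^2 - 4ac = (0.05)^2 - 4*(0.15)*1 = 0.0025 - (0.6) = -0.5975.
  D < 0, so the roots are the complex-conjugate pair z = (-b +/- i sqrt(-D)) / (2a) = -0.1667 +/- 2.5766i.
  For a conjugate pair |z|^2 = z * conj(z) = (product of roots) = c/a = 1/(0.15) = 6.666667, so |z| = sqrt(6.666667) = 2.582 for both roots.
Moduli of all roots: 4.0000, 2.5820, 2.5820.
All moduli strictly greater than 1? Yes.
Verdict: Invertible.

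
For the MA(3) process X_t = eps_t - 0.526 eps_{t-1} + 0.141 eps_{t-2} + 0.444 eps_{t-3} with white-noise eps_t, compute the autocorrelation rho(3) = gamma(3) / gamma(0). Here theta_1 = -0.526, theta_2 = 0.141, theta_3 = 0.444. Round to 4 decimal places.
\rho(3) = 0.2972

For an MA(q) process with theta_0 = 1, the autocovariance is
  gamma(k) = sigma^2 * sum_{i=0..q-k} theta_i * theta_{i+k},
and rho(k) = gamma(k) / gamma(0). Sigma^2 cancels.
  numerator   = (1)*(0.444) = 0.444.
  denominator = (1)^2 + (-0.526)^2 + (0.141)^2 + (0.444)^2 = 1.493693.
  rho(3) = 0.444 / 1.493693 = 0.2972.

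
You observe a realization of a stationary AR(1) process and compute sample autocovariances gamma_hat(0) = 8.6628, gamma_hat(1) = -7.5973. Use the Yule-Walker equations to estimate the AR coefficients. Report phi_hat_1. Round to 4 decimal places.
\hat\phi_{1} = -0.8770

The Yule-Walker equations for an AR(p) process read, in matrix form,
  Gamma_p phi = r_p,   with   (Gamma_p)_{ij} = gamma(|i - j|),
                       (r_p)_i = gamma(i),   i,j = 1..p.
Substitute the sample gammas (Toeplitz matrix and right-hand side of size 1):
  Gamma_p = [[8.6628]]
  r_p     = [-7.5973]
With p = 1 this is the single equation gamma(0) phi_1 = gamma(1):
  phi_hat_1 = gamma(1) / gamma(0) = -7.5973 / 8.6628 = -0.8770.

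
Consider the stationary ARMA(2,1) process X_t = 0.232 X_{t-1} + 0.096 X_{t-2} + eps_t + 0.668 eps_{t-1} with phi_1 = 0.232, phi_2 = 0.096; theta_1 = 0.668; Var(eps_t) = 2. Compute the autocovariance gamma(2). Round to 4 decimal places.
\gamma(2) = 0.9442

Multiply the model equation by X_{t-k} and take expectations. With theta_0 = psi_0 = 1 and psi_j the MA(infinity) weights, this gives
  gamma(k) - sum_i phi_i gamma(k-i) = c_k,
  c_k = sigma^2 * sum_{j=k..q} theta_j psi_{j-k}   (c_k = 0 for k > q),
using gamma(-m) = gamma(m).
psi-weights needed (psi_j = theta_j + sum_i phi_i psi_{j-i}):
  psi_1 = theta_1 + phi_1 = 0.668 + (0.232) = 0.9
Right-hand sides:
  c_0 = sigma^2 (1 + theta_1 psi_1) = 2 * (1 + (0.668)(0.9)) = 2 * 1.6012 = 3.2024
  c_1 = sigma^2 theta_1 = 2 * (0.668) = 1.336
  c_2 = 0
Equations for k = 0, 1, 2 (AR order 2, c_2 = 0):
  (E0) gamma(0) = phi_1 gamma(1) + phi_2 gamma(2) + c_0
  (E1) gamma(1) = phi_1 gamma(0) + phi_2 gamma(1) + c_1
  (E2) gamma(2) = phi_1 gamma(1) + phi_2 gamma(0)
From (E1): gamma(1) = A gamma(0) + B with
  A = phi_1 / (1 - phi_2) = 0.232 / 0.904 = 0.256637,   B = c_1 / (1 - phi_2) = 1.336 / 0.904 = 1.477876.
Insert (E2) into (E0): gamma(0) (1 - phi_2^2) = phi_1 (1 + phi_2) gamma(1) + c_0.
  phi_1 (1 + phi_2) = (0.232)(1.096) = 0.254272,   1 - phi_2^2 = 0.990784.
Replace gamma(1) by A gamma(0) + B and collect gamma(0):
  gamma(0) [0.990784 - (0.254272)(0.256637)] = (0.254272)(1.477876) + 3.2024
  gamma(0) * 0.925528 = 3.578183
  gamma(0) = 3.578183 / 0.925528 = 3.866097.
  gamma(1) = A gamma(0) + B = (0.256637)(3.866097) + (1.477876) = 2.47006.
  gamma(2) = phi_1 gamma(1) + phi_2 gamma(0) = (0.232)(2.47006) + (0.096)(3.866097) = 0.944199.
Therefore gamma(2) = 0.9442 (to 4 decimal places).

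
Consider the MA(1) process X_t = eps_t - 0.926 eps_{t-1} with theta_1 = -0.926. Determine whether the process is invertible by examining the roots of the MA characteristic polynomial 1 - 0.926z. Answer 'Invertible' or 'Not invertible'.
\text{Invertible}

The MA(q) characteristic polynomial is P(z) = 1 - 0.926z.
Invertibility requires all roots to lie outside the unit circle, i.e. |z| > 1 for every root.
This is linear in z: 1 + (-0.926) z = 0  =>  z = -1/(-0.926) = 1.079914,  |z| = 1.079914.
Moduli of all roots: 1.0799.
All moduli strictly greater than 1? Yes.
Verdict: Invertible.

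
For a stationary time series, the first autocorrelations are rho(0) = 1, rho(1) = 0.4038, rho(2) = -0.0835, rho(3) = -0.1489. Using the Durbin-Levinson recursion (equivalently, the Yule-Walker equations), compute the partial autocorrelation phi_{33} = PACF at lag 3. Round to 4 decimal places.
\phi_{33} = 0.0179

The PACF at lag k is phi_{kk}, the last component of the solution
to the Yule-Walker system G_k phi = r_k where
  (G_k)_{ij} = rho(|i - j|), (r_k)_i = rho(i), i,j = 1..k.
Equivalently, Durbin-Levinson gives phi_{kk} iteratively:
  phi_{11} = rho(1)
  phi_{kk} = [rho(k) - sum_{j=1..k-1} phi_{k-1,j} rho(k-j)]
            / [1 - sum_{j=1..k-1} phi_{k-1,j} rho(j)],
  phi_{k,j} = phi_{k-1,j} - phi_{kk} phi_{k-1,k-j},  j = 1..k-1.
Step k = 1:
  phi_11 = rho(1) = 0.4038.
Step k = 2:
  phi_22 = [rho(2) - phi_11 rho(1)] / [1 - phi_11 rho(1)] = [-0.0835 - (0.4038)(0.4038)] / [1 - (0.4038)(0.4038)]
         = -0.24655444 / 0.83694556 = -0.294588.
  Update: phi_21 = phi_11 - phi_22 phi_11 = 0.4038 - (-0.294588)(0.4038) = 0.522755.
Step k = 3:
  phi_33 = [rho(3) - phi_21 rho(2) - phi_22 rho(1)] / [1 - phi_21 rho(1) - phi_22 rho(2)]
    numerator   = -0.1489 - (0.522755)(-0.0835) - (-0.294588)(0.4038) = 0.01370481
    denominator = 1 - (0.522755)(0.4038) - (-0.294588)(-0.0835) = 0.76431349
  phi_33 = 0.01370481 / 0.76431349 = 0.0179.
Therefore phi_{33} = 0.0179.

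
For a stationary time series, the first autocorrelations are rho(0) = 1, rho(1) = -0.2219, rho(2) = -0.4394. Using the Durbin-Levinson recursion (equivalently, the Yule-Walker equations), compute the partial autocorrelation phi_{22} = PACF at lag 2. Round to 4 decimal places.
\phi_{22} = -0.5139

The PACF at lag k is phi_{kk}, the last component of the solution
to the Yule-Walker system G_k phi = r_k where
  (G_k)_{ij} = rho(|i - j|), (r_k)_i = rho(i), i,j = 1..k.
Equivalently, Durbin-Levinson gives phi_{kk} iteratively:
  phi_{11} = rho(1)
  phi_{kk} = [rho(k) - sum_{j=1..k-1} phi_{k-1,j} rho(k-j)]
            / [1 - sum_{j=1..k-1} phi_{k-1,j} rho(j)],
  phi_{k,j} = phi_{k-1,j} - phi_{kk} phi_{k-1,k-j},  j = 1..k-1.
Step k = 1:
  phi_11 = rho(1) = -0.2219.
Step k = 2:
  phi_22 = [rho(2) - phi_11 rho(1)] / [1 - phi_11 rho(1)] = [-0.4394 - (-0.2219)(-0.2219)] / [1 - (-0.2219)(-0.2219)]
         = -0.48863961 / 0.95076039 = -0.5139.
Therefore phi_{22} = -0.5139.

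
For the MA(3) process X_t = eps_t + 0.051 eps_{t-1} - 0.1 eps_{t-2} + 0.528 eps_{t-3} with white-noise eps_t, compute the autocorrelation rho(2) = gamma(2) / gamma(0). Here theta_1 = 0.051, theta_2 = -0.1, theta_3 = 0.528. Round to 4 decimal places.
\rho(2) = -0.0566

For an MA(q) process with theta_0 = 1, the autocovariance is
  gamma(k) = sigma^2 * sum_{i=0..q-k} theta_i * theta_{i+k},
and rho(k) = gamma(k) / gamma(0). Sigma^2 cancels.
  numerator   = (1)*(-0.1) + (0.051)*(0.528) = -0.073072.
  denominator = (1)^2 + (0.051)^2 + (-0.1)^2 + (0.528)^2 = 1.291385.
  rho(2) = -0.073072 / 1.291385 = -0.0566.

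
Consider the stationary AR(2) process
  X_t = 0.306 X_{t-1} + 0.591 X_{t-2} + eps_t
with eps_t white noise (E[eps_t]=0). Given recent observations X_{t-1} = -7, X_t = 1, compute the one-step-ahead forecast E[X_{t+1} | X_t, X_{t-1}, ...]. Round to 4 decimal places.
E[X_{t+1} \mid \mathcal F_t] = -3.8310

For an AR(p) model X_t = c + sum_i phi_i X_{t-i} + eps_t, the
one-step-ahead conditional mean is
  E[X_{t+1} | X_t, ...] = c + sum_i phi_i X_{t+1-i}.
Substitute known values:
  E[X_{t+1} | ...] = (0.306) * (1) + (0.591) * (-7)
                   = -3.8310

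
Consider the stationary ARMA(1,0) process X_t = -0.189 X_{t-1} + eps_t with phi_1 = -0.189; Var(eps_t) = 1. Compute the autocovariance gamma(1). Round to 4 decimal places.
\gamma(1) = -0.1960

Multiply the model equation by X_{t-k} and take expectations. With theta_0 = psi_0 = 1 and psi_j the MA(infinity) weights, this gives
  gamma(k) - sum_i phi_i gamma(k-i) = c_k,
  c_k = sigma^2 * sum_{j=k..q} theta_j psi_{j-k}   (c_k = 0 for k > q),
using gamma(-m) = gamma(m).
Pure AR (q = 0): c_0 = sigma^2 = 1, c_k = 0 for k >= 1.
Equations for k = 0 and k = 1 (AR order 1):
  gamma(0) = phi_1 gamma(1) + c_0
  gamma(1) = phi_1 gamma(0) + c_1
Substituting the second into the first: gamma(0) (1 - phi_1^2) = c_0 + phi_1 c_1, so
  gamma(0) = c_0 / (1 - phi_1^2) = 1 / (1 - (-0.189)^2) = 1 / 0.964279 = 1.037044.
  gamma(1) = phi_1 gamma(0) = (-0.189)(1.037044) = -0.196001.
Therefore gamma(1) = -0.1960 (to 4 decimal places).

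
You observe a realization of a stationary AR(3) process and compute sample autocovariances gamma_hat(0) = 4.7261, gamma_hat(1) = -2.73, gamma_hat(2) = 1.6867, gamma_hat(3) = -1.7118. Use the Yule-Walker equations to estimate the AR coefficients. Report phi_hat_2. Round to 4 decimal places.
\hat\phi_{2} = -0.0850

The Yule-Walker equations for an AR(p) process read, in matrix form,
  Gamma_p phi = r_p,   with   (Gamma_p)_{ij} = gamma(|i - j|),
                       (r_p)_i = gamma(i),   i,j = 1..p.
Substitute the sample gammas (Toeplitz matrix and right-hand side of size 3):
  Gamma_p = [[4.7261, -2.73, 1.6867], [-2.73, 4.7261, -2.73], [1.6867, -2.73, 4.7261]]
  r_p     = [-2.73, 1.6867, -1.7118]
Written out (R1..R3):
  (R1) 4.7261 phi_1 - 2.73 phi_2 + 1.6867 phi_3 = -2.73
  (R2) -2.73 phi_1 + 4.7261 phi_2 - 2.73 phi_3 = 1.6867
  (R3) 1.6867 phi_1 - 2.73 phi_2 + 4.7261 phi_3 = -1.7118
Gaussian elimination:
  R2 <- R2 - (-2.73/4.7261) R1 = R2 - (-0.577643) R1:  3.149134 phi_2 - 1.755689 phi_3 = 0.109734
  R3 <- R3 - (1.6867/4.7261) R1 = R3 - (0.35689) R1:  -1.755689 phi_2 + 4.124133 phi_3 = -0.737489
  R3 <- R3 - (-1.755689/3.149134) R2 = R3 - (-0.557515) R2:  3.14531 phi_3 = -0.676311
Back-substitution:
  phi_hat_3 = -0.676311 / 3.14531 = -0.215022
  phi_hat_2 = (0.109734 - (-1.755689)(-0.215022)) / 3.149134 = -0.085032
  phi_hat_1 = (-2.73 - (-2.73)(-0.085032) - (1.6867)(-0.215022)) / 4.7261 = -0.550022
So phi_hat = [-0.5500, -0.0850, -0.2150].
Therefore phi_hat_2 = -0.0850.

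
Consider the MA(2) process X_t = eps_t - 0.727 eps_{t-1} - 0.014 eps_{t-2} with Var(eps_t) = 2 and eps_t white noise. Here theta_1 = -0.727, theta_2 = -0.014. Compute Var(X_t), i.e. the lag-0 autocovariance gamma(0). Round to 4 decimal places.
\gamma(0) = 3.0575

For an MA(q) process X_t = eps_t + sum_i theta_i eps_{t-i} with
Var(eps_t) = sigma^2, the variance is
  gamma(0) = sigma^2 * (1 + sum_i theta_i^2).
  sum_i theta_i^2 = (-0.727)^2 + (-0.014)^2 = 0.528529 + 0.000196 = 0.528725.
  gamma(0) = 2 * (1 + 0.528725) = 2 * 1.528725 = 3.05745, which rounds to 3.0575.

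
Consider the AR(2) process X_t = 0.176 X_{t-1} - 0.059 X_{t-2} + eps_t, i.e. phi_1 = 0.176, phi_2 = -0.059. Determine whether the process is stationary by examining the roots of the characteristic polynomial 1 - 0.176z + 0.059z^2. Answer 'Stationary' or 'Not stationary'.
\text{Stationary}

The AR(p) characteristic polynomial is P(z) = 1 - 0.176z + 0.059z^2.
Stationarity requires all roots to lie outside the unit circle, i.e. |z| > 1 for every root.
Set 1 + (-0.176) z + (0.059) z^2 = 0, i.e. a z^2 + b z + c = 0 with a = 0.059, b = -0.176, c = 1.
Discriminant D = b^2 - 4ac = (-0.176)^2 - 4*(0.059)*1 = 0.030976 - (0.236) = -0.205024.
D < 0, so the roots are the complex-conjugate pair z = (-b +/- i sqrt(-D)) / (2a) = 1.4915 +/- 3.8373i.
For a conjugate pair |z|^2 = z * conj(z) = (product of roots) = c/a = 1/(0.059) = 16.949153, so |z| = sqrt(16.949153) = 4.1169 for both roots.
Moduli of all roots: 4.1169, 4.1169.
All moduli strictly greater than 1? Yes.
Verdict: Stationary.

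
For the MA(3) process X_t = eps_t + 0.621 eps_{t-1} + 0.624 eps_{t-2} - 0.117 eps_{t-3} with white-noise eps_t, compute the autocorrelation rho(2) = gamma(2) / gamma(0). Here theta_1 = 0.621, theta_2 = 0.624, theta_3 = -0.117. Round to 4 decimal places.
\rho(2) = 0.3082

For an MA(q) process with theta_0 = 1, the autocovariance is
  gamma(k) = sigma^2 * sum_{i=0..q-k} theta_i * theta_{i+k},
and rho(k) = gamma(k) / gamma(0). Sigma^2 cancels.
  numerator   = (1)*(0.624) + (0.621)*(-0.117) = 0.551343.
  denominator = (1)^2 + (0.621)^2 + (0.624)^2 + (-0.117)^2 = 1.788706.
  rho(2) = 0.551343 / 1.788706 = 0.3082.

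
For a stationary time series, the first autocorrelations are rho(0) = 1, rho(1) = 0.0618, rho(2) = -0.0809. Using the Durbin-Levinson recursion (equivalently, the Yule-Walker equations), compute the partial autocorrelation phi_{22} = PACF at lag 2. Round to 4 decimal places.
\phi_{22} = -0.0850

The PACF at lag k is phi_{kk}, the last component of the solution
to the Yule-Walker system G_k phi = r_k where
  (G_k)_{ij} = rho(|i - j|), (r_k)_i = rho(i), i,j = 1..k.
Equivalently, Durbin-Levinson gives phi_{kk} iteratively:
  phi_{11} = rho(1)
  phi_{kk} = [rho(k) - sum_{j=1..k-1} phi_{k-1,j} rho(k-j)]
            / [1 - sum_{j=1..k-1} phi_{k-1,j} rho(j)],
  phi_{k,j} = phi_{k-1,j} - phi_{kk} phi_{k-1,k-j},  j = 1..k-1.
Step k = 1:
  phi_11 = rho(1) = 0.0618.
Step k = 2:
  phi_22 = [rho(2) - phi_11 rho(1)] / [1 - phi_11 rho(1)] = [-0.0809 - (0.0618)(0.0618)] / [1 - (0.0618)(0.0618)]
         = -0.08471924 / 0.99618076 = -0.085.
Therefore phi_{22} = -0.0850.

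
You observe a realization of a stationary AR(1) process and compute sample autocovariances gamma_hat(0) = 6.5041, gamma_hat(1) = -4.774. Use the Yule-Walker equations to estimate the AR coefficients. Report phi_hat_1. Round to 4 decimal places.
\hat\phi_{1} = -0.7340

The Yule-Walker equations for an AR(p) process read, in matrix form,
  Gamma_p phi = r_p,   with   (Gamma_p)_{ij} = gamma(|i - j|),
                       (r_p)_i = gamma(i),   i,j = 1..p.
Substitute the sample gammas (Toeplitz matrix and right-hand side of size 1):
  Gamma_p = [[6.5041]]
  r_p     = [-4.774]
With p = 1 this is the single equation gamma(0) phi_1 = gamma(1):
  phi_hat_1 = gamma(1) / gamma(0) = -4.774 / 6.5041 = -0.7340.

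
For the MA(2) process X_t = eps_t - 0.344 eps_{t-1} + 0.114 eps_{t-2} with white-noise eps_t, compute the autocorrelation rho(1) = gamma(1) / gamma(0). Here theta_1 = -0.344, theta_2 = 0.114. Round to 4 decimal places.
\rho(1) = -0.3387

For an MA(q) process with theta_0 = 1, the autocovariance is
  gamma(k) = sigma^2 * sum_{i=0..q-k} theta_i * theta_{i+k},
and rho(k) = gamma(k) / gamma(0). Sigma^2 cancels.
  numerator   = (1)*(-0.344) + (-0.344)*(0.114) = -0.383216.
  denominator = (1)^2 + (-0.344)^2 + (0.114)^2 = 1.131332.
  rho(1) = -0.383216 / 1.131332 = -0.3387.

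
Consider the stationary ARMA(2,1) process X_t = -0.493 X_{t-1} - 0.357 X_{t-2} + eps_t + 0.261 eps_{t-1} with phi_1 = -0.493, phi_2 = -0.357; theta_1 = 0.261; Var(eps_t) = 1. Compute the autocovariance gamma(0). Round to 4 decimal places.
\gamma(0) = 1.1599

Multiply the model equation by X_{t-k} and take expectations. With theta_0 = psi_0 = 1 and psi_j the MA(infinity) weights, this gives
  gamma(k) - sum_i phi_i gamma(k-i) = c_k,
  c_k = sigma^2 * sum_{j=k..q} theta_j psi_{j-k}   (c_k = 0 for k > q),
using gamma(-m) = gamma(m).
psi-weights needed (psi_j = theta_j + sum_i phi_i psi_{j-i}):
  psi_1 = theta_1 + phi_1 = 0.261 + (-0.493) = -0.232
Right-hand sides:
  c_0 = sigma^2 (1 + theta_1 psi_1) = 1 * (1 + (0.261)(-0.232)) = 1 * 0.939448 = 0.939448
  c_1 = sigma^2 theta_1 = 1 * (0.261) = 0.261
  c_2 = 0
Equations for k = 0, 1, 2 (AR order 2, c_2 = 0):
  (E0) gamma(0) = phi_1 gamma(1) + phi_2 gamma(2) + c_0
  (E1) gamma(1) = phi_1 gamma(0) + phi_2 gamma(1) + c_1
  (E2) gamma(2) = phi_1 gamma(1) + phi_2 gamma(0)
From (E1): gamma(1) = A gamma(0) + B with
  A = phi_1 / (1 - phi_2) = -0.493 / 1.357 = -0.363301,   B = c_1 / (1 - phi_2) = 0.261 / 1.357 = 0.192336.
Insert (E2) into (E0): gamma(0) (1 - phi_2^2) = phi_1 (1 + phi_2) gamma(1) + c_0.
  phi_1 (1 + phi_2) = (-0.493)(0.643) = -0.316999,   1 - phi_2^2 = 0.872551.
Replace gamma(1) by A gamma(0) + B and collect gamma(0):
  gamma(0) [0.872551 - (-0.316999)(-0.363301)] = (-0.316999)(0.192336) + 0.939448
  gamma(0) * 0.757385 = 0.878478
  gamma(0) = 0.878478 / 0.757385 = 1.159883.
Therefore gamma(0) = 1.1599 (to 4 decimal places).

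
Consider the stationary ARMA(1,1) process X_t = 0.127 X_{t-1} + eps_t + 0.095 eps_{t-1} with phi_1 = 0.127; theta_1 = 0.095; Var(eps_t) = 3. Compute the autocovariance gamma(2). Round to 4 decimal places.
\gamma(2) = 0.0870

Multiply the model equation by X_{t-k} and take expectations. With theta_0 = psi_0 = 1 and psi_j the MA(infinity) weights, this gives
  gamma(k) - sum_i phi_i gamma(k-i) = c_k,
  c_k = sigma^2 * sum_{j=k..q} theta_j psi_{j-k}   (c_k = 0 for k > q),
using gamma(-m) = gamma(m).
psi-weights needed (psi_j = theta_j + sum_i phi_i psi_{j-i}):
  psi_1 = theta_1 + phi_1 = 0.095 + (0.127) = 0.222
Right-hand sides:
  c_0 = sigma^2 (1 + theta_1 psi_1) = 3 * (1 + (0.095)(0.222)) = 3 * 1.02109 = 3.06327
  c_1 = sigma^2 theta_1 = 3 * (0.095) = 0.285
  c_2 = 0
Equations for k = 0 and k = 1 (AR order 1):
  gamma(0) = phi_1 gamma(1) + c_0
  gamma(1) = phi_1 gamma(0) + c_1
Substituting the second into the first: gamma(0) (1 - phi_1^2) = c_0 + phi_1 c_1, so
  gamma(0) = (c_0 + phi_1 c_1) / (1 - phi_1^2) = (3.06327 + (0.127)(0.285)) / (1 - (0.127)^2) = 3.099465 / 0.983871 = 3.150276.
  gamma(1) = phi_1 gamma(0) + c_1 = (0.127)(3.150276) + (0.285) = 0.685085.
For k = 2 (> q): gamma(2) = phi_1 gamma(1) = (0.127)(0.685085) = 0.087006.
Therefore gamma(2) = 0.0870 (to 4 decimal places).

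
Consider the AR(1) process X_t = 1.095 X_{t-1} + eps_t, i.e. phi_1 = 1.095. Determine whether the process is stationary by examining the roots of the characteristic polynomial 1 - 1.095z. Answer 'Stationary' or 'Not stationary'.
\text{Not stationary}

The AR(p) characteristic polynomial is P(z) = 1 - 1.095z.
Stationarity requires all roots to lie outside the unit circle, i.e. |z| > 1 for every root.
This is linear in z: 1 + (-1.095) z = 0  =>  z = -1/(-1.095) = 0.913242,  |z| = 0.913242.
Moduli of all roots: 0.9132.
All moduli strictly greater than 1? No.
Verdict: Not stationary.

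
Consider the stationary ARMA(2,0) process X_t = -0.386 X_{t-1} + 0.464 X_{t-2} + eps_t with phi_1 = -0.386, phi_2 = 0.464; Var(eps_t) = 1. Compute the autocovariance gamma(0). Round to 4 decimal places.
\gamma(0) = 2.6473

Multiply the model equation by X_{t-k} and take expectations. With theta_0 = psi_0 = 1 and psi_j the MA(infinity) weights, this gives
  gamma(k) - sum_i phi_i gamma(k-i) = c_k,
  c_k = sigma^2 * sum_{j=k..q} theta_j psi_{j-k}   (c_k = 0 for k > q),
using gamma(-m) = gamma(m).
Pure AR (q = 0): c_0 = sigma^2 = 1, c_k = 0 for k >= 1.
Equations for k = 0, 1, 2 (AR order 2, c_2 = 0):
  (E0) gamma(0) = phi_1 gamma(1) + phi_2 gamma(2) + c_0
  (E1) gamma(1) = phi_1 gamma(0) + phi_2 gamma(1) + c_1
  (E2) gamma(2) = phi_1 gamma(1) + phi_2 gamma(0)
From (E1): gamma(1) = A gamma(0) + B with
  A = phi_1 / (1 - phi_2) = -0.386 / 0.536 = -0.720149,   B = c_1 / (1 - phi_2) = 0 / 0.536 = 0.
Insert (E2) into (E0): gamma(0) (1 - phi_2^2) = phi_1 (1 + phi_2) gamma(1) + c_0.
  phi_1 (1 + phi_2) = (-0.386)(1.464) = -0.565104,   1 - phi_2^2 = 0.784704.
Replace gamma(1) by A gamma(0) + B and collect gamma(0):
  gamma(0) [0.784704 - (-0.565104)(-0.720149)] = c_0 = 1
  gamma(0) * 0.377745 = 1
  gamma(0) = 1 / 0.377745 = 2.64729.
Therefore gamma(0) = 2.6473 (to 4 decimal places).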